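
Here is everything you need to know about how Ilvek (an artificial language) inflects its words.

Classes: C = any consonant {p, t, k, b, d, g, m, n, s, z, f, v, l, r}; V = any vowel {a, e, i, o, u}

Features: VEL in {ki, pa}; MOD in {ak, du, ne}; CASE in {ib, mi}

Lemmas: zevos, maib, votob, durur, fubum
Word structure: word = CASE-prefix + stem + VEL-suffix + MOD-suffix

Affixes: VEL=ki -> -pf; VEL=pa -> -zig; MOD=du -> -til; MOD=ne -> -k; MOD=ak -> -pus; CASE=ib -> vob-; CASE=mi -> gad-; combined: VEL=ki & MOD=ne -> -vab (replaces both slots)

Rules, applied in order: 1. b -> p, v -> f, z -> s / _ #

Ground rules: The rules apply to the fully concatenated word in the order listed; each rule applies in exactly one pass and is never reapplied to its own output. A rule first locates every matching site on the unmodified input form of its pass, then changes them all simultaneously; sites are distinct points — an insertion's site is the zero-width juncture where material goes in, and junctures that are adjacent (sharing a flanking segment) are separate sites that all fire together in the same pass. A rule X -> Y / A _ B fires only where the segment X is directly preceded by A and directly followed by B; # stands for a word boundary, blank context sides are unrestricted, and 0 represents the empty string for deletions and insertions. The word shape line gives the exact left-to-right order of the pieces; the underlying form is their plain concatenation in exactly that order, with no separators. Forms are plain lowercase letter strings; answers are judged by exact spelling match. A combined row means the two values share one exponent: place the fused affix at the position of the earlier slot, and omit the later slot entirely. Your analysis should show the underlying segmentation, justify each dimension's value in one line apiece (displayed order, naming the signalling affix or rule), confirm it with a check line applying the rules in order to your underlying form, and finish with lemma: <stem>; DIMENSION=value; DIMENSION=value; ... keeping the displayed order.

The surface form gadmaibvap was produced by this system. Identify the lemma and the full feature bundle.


underlying: gad-maib-vab
VEL=ki - signalled by the combined affix row
MOD=ne - signalled by the combined affix row
CASE=mi - signalled by the affix gad-
check: gadmaibvab -> gadmaibvap
lemma: maib; VEL=ki; MOD=ne; CASE=mi


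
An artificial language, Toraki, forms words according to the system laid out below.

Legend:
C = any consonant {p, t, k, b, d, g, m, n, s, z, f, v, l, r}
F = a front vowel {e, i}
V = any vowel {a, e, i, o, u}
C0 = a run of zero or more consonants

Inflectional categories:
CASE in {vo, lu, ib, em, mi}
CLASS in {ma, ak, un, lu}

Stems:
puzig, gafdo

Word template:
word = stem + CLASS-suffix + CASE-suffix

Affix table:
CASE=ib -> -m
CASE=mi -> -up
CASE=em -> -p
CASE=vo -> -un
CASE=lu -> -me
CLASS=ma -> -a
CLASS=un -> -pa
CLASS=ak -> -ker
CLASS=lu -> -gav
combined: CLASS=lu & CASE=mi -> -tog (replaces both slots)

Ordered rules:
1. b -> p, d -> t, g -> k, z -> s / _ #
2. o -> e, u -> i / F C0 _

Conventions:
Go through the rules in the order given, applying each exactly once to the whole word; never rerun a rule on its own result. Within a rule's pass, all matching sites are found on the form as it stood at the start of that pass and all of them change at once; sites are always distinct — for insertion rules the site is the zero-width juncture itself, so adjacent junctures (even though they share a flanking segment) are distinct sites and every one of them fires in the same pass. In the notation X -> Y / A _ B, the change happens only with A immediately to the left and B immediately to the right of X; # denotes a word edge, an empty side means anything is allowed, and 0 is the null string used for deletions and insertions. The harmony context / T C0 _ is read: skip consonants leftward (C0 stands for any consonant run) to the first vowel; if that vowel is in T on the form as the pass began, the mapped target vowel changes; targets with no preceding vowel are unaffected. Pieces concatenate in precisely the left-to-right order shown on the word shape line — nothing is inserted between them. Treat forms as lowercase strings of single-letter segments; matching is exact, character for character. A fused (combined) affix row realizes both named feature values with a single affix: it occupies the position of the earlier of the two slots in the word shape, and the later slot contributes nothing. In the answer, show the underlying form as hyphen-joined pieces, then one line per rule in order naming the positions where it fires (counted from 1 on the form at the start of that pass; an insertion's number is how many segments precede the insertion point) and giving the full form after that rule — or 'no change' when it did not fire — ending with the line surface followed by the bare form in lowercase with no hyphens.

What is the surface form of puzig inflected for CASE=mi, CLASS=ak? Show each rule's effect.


underlying: puzig-ker-up
1. b -> p, d -> t, g -> k, z -> s / _ #: no change
2. o -> e, u -> i / F C0 _: fires at position(s) 9: puzigkerip
surface: puzigkerip


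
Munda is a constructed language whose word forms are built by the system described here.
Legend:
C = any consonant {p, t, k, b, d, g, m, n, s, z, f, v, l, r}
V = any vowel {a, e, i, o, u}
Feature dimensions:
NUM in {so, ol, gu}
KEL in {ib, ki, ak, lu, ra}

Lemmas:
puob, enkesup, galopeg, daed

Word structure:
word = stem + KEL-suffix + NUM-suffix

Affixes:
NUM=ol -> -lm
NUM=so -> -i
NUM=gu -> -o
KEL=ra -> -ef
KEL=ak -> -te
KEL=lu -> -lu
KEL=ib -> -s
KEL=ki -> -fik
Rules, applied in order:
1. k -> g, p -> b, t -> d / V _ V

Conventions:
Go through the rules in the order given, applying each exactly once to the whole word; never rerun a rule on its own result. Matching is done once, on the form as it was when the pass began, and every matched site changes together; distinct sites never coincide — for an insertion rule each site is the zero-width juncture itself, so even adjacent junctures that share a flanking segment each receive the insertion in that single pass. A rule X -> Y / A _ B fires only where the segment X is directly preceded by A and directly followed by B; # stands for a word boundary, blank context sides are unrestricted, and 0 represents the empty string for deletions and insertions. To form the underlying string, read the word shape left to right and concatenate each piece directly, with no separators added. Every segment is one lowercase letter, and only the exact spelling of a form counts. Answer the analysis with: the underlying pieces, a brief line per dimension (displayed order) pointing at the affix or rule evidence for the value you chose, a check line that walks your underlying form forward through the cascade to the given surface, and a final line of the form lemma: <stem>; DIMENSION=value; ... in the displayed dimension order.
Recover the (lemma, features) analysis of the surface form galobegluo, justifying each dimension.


underlying: galopeg-lu-o
NUM=gu - signalled by the affix -o
KEL=lu - signalled by the affix -lu
check: galopegluo -> galobegluo
lemma: galopeg; NUM=gu; KEL=lu


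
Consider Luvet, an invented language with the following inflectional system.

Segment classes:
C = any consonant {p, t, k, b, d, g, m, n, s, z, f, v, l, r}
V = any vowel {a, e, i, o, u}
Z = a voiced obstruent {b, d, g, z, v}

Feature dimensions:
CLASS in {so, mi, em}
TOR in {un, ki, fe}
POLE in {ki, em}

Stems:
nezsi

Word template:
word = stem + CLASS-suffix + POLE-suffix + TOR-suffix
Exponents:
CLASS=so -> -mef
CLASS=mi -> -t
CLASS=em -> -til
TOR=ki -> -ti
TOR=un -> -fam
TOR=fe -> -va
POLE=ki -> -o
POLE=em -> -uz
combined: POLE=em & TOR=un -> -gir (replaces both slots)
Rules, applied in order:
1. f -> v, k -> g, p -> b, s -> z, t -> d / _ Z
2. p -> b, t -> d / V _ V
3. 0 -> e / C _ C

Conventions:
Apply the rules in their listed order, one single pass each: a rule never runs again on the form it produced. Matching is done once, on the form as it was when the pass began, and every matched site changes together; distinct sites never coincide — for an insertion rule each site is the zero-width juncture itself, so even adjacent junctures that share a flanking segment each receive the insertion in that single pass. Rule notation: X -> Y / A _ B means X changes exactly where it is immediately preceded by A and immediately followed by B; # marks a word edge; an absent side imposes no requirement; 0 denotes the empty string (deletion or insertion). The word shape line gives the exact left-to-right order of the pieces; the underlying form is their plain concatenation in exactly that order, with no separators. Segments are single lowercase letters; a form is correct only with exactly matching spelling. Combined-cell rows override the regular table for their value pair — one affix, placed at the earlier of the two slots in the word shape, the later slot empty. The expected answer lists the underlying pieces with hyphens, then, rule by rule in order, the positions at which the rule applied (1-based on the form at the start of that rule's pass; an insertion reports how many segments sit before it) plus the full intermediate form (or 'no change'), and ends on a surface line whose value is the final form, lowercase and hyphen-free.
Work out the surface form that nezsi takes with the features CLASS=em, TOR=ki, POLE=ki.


underlying: nezsi-til-o-ti
1. f -> v, k -> g, p -> b, s -> z, t -> d / _ Z: no change
2. p -> b, t -> d / V _ V: fires at position(s) 6, 10: nezsidilodi
3. 0 -> e / C _ C: inserts after position(s) 3: nezesidilodi
surface: nezesidilodi


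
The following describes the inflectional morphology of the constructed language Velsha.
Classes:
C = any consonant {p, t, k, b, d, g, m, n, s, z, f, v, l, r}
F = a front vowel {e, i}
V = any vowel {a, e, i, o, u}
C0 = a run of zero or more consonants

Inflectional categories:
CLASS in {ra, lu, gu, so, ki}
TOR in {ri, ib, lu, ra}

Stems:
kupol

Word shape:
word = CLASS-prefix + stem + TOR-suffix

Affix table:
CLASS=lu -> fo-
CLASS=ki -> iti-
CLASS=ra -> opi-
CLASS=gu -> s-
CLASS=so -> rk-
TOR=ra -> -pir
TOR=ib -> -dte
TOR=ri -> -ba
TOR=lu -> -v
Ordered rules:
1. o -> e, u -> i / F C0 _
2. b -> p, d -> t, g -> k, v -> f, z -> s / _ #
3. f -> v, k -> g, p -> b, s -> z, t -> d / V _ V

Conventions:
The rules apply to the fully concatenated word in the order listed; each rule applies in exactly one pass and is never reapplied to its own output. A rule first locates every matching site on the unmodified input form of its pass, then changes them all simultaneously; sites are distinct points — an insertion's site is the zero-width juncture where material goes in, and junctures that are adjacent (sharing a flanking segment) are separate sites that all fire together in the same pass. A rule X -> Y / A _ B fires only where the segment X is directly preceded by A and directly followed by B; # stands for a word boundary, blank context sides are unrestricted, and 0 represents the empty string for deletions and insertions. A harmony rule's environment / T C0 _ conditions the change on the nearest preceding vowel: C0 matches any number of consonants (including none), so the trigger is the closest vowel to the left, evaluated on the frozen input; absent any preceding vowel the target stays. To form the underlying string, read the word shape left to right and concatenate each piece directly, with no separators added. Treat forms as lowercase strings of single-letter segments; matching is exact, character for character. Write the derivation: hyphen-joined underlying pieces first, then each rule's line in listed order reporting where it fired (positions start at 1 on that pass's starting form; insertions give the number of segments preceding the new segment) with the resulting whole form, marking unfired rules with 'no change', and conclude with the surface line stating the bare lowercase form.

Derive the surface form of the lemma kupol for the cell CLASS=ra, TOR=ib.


underlying: opi-kupol-dte
1. o -> e, u -> i / F C0 _: fires at position(s) 5: opikipoldte
2. b -> p, d -> t, g -> k, v -> f, z -> s / _ #: no change
3. f -> v, k -> g, p -> b, s -> z, t -> d / V _ V: fires at position(s) 2, 4, 6: obigiboldte
surface: obigiboldte


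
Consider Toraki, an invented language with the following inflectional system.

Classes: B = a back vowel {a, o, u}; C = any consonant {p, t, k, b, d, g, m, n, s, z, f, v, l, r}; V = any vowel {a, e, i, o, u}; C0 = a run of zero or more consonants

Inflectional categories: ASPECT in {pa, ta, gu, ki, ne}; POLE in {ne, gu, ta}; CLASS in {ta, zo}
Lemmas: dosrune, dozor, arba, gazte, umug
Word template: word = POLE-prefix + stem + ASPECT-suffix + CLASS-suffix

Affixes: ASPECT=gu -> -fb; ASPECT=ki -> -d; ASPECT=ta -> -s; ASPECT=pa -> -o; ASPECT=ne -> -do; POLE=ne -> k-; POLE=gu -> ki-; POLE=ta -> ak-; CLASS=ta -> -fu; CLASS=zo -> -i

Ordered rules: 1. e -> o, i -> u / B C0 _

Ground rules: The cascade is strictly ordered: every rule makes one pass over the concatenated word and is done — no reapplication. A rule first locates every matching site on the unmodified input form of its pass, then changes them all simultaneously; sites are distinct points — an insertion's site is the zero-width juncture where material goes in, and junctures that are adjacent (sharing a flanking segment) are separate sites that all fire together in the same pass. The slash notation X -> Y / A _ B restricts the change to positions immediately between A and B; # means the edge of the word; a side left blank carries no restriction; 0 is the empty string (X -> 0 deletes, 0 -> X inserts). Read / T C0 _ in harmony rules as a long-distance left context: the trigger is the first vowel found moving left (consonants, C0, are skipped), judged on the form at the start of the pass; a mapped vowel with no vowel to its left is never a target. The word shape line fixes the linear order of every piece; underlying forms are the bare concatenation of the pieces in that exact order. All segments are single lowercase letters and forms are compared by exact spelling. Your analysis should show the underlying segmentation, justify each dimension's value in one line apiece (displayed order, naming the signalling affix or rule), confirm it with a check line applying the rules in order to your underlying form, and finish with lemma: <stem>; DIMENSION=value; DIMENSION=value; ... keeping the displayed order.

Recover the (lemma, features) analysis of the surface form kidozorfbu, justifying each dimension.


underlying: ki-dozor-fb-i
ASPECT=gu - signalled by the affix -fb
POLE=gu - signalled by the affix ki-
CLASS=zo - signalled by the affix -i
check: kidozorfbi -> kidozorfbu
lemma: dozor; ASPECT=gu; POLE=gu; CLASS=zo


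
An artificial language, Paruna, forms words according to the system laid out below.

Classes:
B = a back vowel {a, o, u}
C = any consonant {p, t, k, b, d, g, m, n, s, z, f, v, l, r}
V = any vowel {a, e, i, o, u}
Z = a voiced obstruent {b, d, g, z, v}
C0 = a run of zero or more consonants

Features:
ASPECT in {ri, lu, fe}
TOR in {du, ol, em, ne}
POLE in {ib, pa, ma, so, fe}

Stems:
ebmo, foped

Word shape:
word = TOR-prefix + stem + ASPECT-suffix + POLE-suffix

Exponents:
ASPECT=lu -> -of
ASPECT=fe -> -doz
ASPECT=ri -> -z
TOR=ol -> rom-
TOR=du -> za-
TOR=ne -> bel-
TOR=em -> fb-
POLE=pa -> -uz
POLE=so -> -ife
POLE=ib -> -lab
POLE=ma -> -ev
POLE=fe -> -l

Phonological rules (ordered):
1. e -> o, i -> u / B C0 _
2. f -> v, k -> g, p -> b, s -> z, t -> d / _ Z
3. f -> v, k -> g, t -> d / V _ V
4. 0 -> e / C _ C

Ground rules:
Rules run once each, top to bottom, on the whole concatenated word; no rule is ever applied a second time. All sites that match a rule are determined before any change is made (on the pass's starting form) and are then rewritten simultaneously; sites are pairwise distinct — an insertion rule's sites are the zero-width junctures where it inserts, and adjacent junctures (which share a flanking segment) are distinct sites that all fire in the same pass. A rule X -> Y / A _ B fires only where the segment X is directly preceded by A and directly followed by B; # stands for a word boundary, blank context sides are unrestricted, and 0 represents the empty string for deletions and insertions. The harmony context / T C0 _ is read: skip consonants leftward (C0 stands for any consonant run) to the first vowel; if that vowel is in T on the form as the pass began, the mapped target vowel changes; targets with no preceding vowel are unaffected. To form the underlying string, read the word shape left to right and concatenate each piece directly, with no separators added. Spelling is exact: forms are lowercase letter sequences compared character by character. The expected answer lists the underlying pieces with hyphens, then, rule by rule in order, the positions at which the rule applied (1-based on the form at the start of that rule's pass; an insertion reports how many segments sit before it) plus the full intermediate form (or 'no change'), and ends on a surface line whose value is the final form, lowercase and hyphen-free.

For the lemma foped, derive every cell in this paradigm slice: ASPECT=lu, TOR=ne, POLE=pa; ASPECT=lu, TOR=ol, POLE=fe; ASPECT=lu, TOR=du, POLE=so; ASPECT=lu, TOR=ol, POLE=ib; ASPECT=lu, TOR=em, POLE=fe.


cell ASPECT=lu, TOR=ne, POLE=pa:
underlying: bel-foped-of-uz
1. e -> o, i -> u / B C0 _: fires at position(s) 7: belfopodofuz
2. f -> v, k -> g, p -> b, s -> z, t -> d / _ Z: no change
3. f -> v, k -> g, t -> d / V _ V: fires at position(s) 10: belfopodovuz
4. 0 -> e / C _ C: inserts after position(s) 3: belefopodovuz
surface: belefopodovuz

cell ASPECT=lu, TOR=ol, POLE=fe:
underlying: rom-foped-of-l
1. e -> o, i -> u / B C0 _: fires at position(s) 7: romfopodofl
2. f -> v, k -> g, p -> b, s -> z, t -> d / _ Z: no change
3. f -> v, k -> g, t -> d / V _ V: no change
4. 0 -> e / C _ C: inserts after position(s) 3, 10: romefopodofel
surface: romefopodofel

cell ASPECT=lu, TOR=du, POLE=so:
underlying: za-foped-of-ife
1. e -> o, i -> u / B C0 _: fires at position(s) 6, 10: zafopodofufe
2. f -> v, k -> g, p -> b, s -> z, t -> d / _ Z: no change
3. f -> v, k -> g, t -> d / V _ V: fires at position(s) 3, 9, 11: zavopodovuve
4. 0 -> e / C _ C: no change
surface: zavopodovuve

cell ASPECT=lu, TOR=ol, POLE=ib:
underlying: rom-foped-of-lab
1. e -> o, i -> u / B C0 _: fires at position(s) 7: romfopodoflab
2. f -> v, k -> g, p -> b, s -> z, t -> d / _ Z: no change
3. f -> v, k -> g, t -> d / V _ V: no change
4. 0 -> e / C _ C: inserts after position(s) 3, 10: romefopodofelab
surface: romefopodofelab

cell ASPECT=lu, TOR=em, POLE=fe:
underlying: fb-foped-of-l
1. e -> o, i -> u / B C0 _: fires at position(s) 6: fbfopodofl
2. f -> v, k -> g, p -> b, s -> z, t -> d / _ Z: fires at position(s) 1: vbfopodofl
3. f -> v, k -> g, t -> d / V _ V: no change
4. 0 -> e / C _ C: inserts after position(s) 1, 2, 9: vebefopodofel
surface: vebefopodofel


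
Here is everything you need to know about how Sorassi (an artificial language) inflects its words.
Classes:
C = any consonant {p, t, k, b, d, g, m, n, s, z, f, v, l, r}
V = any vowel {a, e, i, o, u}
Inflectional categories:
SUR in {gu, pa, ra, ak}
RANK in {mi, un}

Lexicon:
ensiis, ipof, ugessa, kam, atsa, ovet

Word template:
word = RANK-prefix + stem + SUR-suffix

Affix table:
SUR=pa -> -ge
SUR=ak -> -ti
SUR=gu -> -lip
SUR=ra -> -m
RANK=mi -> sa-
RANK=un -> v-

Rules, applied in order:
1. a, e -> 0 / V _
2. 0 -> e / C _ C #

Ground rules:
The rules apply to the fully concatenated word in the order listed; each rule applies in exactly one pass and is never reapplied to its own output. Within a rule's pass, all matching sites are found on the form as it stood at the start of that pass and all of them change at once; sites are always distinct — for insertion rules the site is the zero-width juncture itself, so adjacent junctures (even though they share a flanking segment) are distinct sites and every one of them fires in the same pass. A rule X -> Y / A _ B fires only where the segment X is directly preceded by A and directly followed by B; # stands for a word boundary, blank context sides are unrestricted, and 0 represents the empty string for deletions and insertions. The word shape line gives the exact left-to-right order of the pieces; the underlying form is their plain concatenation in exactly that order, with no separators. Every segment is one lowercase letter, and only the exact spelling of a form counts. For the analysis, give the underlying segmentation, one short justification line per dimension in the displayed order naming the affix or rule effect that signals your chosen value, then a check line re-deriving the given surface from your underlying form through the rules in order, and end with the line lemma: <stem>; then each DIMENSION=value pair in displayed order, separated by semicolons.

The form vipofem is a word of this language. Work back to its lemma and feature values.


underlying: v-ipof-m
SUR=ra - signalled by the affix -m
RANK=un - signalled by the affix v-
check: vipofm -> vipofm -> vipofem
lemma: ipof; SUR=ra; RANK=un


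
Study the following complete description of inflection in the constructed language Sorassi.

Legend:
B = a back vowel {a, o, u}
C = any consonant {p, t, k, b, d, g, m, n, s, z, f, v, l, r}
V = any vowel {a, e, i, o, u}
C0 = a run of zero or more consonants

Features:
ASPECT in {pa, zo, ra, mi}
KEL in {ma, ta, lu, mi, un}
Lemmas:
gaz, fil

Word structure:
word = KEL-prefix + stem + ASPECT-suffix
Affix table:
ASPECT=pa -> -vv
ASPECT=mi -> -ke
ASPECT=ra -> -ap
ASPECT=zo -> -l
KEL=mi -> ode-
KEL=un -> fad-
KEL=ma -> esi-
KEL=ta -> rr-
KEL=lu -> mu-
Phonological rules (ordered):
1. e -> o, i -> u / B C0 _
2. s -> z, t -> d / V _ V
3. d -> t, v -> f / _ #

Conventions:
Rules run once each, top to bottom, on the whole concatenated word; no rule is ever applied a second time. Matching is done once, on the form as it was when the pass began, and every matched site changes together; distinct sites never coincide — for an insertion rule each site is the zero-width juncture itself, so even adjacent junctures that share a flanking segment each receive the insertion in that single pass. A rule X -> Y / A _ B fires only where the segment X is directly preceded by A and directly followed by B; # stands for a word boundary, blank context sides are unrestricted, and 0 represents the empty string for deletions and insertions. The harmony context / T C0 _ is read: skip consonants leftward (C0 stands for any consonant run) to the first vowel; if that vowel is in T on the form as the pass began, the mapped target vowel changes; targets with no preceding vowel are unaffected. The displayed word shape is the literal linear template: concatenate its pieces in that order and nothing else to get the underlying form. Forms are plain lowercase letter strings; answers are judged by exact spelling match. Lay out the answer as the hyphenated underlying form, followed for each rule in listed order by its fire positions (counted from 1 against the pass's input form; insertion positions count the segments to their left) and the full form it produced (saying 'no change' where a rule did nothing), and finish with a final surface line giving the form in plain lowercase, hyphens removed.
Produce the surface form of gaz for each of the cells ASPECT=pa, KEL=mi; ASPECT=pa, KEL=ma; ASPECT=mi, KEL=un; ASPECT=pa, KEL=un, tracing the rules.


cell ASPECT=pa, KEL=mi:
underlying: ode-gaz-vv
1. e -> o, i -> u / B C0 _: fires at position(s) 3: odogazvv
2. s -> z, t -> d / V _ V: no change
3. d -> t, v -> f / _ #: fires at position(s) 8: odogazvf
surface: odogazvf

cell ASPECT=pa, KEL=ma:
underlying: esi-gaz-vv
1. e -> o, i -> u / B C0 _: no change
2. s -> z, t -> d / V _ V: fires at position(s) 2: ezigazvv
3. d -> t, v -> f / _ #: fires at position(s) 8: ezigazvf
surface: ezigazvf

cell ASPECT=mi, KEL=un:
underlying: fad-gaz-ke
1. e -> o, i -> u / B C0 _: fires at position(s) 8: fadgazko
2. s -> z, t -> d / V _ V: no change
3. d -> t, v -> f / _ #: no change
surface: fadgazko

cell ASPECT=pa, KEL=un:
underlying: fad-gaz-vv
1. e -> o, i -> u / B C0 _: no change
2. s -> z, t -> d / V _ V: no change
3. d -> t, v -> f / _ #: fires at position(s) 8: fadgazvf
surface: fadgazvf


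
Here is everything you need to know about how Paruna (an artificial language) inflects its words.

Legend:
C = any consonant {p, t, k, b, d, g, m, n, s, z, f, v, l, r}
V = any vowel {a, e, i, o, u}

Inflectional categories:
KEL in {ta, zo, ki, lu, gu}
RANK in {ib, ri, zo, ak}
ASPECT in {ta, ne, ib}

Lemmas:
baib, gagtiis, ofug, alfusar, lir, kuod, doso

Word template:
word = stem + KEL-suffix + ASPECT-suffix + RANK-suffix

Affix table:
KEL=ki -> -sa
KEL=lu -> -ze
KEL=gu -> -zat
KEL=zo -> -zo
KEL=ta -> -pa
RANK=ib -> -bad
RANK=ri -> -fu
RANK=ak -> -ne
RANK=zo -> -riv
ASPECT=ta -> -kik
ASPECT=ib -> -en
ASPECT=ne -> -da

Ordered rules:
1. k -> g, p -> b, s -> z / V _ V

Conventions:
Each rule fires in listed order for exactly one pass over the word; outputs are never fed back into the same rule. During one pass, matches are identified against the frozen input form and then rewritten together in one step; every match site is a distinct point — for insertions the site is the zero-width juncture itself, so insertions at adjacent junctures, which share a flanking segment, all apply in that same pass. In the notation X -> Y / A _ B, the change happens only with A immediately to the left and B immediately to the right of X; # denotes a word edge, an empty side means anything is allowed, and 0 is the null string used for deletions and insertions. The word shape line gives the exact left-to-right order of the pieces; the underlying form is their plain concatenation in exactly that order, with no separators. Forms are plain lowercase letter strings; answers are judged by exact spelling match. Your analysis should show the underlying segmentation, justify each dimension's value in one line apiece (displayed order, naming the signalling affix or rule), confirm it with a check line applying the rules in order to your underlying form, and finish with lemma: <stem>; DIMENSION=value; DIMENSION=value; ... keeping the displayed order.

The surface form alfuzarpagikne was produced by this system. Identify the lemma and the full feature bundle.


underlying: alfusar-pa-kik-ne
KEL=ta - signalled by the affix -pa
RANK=ak - signalled by the affix -ne
ASPECT=ta - signalled by the affix -kik
check: alfusarpakikne -> alfuzarpagikne
lemma: alfusar; KEL=ta; RANK=ak; ASPECT=ta


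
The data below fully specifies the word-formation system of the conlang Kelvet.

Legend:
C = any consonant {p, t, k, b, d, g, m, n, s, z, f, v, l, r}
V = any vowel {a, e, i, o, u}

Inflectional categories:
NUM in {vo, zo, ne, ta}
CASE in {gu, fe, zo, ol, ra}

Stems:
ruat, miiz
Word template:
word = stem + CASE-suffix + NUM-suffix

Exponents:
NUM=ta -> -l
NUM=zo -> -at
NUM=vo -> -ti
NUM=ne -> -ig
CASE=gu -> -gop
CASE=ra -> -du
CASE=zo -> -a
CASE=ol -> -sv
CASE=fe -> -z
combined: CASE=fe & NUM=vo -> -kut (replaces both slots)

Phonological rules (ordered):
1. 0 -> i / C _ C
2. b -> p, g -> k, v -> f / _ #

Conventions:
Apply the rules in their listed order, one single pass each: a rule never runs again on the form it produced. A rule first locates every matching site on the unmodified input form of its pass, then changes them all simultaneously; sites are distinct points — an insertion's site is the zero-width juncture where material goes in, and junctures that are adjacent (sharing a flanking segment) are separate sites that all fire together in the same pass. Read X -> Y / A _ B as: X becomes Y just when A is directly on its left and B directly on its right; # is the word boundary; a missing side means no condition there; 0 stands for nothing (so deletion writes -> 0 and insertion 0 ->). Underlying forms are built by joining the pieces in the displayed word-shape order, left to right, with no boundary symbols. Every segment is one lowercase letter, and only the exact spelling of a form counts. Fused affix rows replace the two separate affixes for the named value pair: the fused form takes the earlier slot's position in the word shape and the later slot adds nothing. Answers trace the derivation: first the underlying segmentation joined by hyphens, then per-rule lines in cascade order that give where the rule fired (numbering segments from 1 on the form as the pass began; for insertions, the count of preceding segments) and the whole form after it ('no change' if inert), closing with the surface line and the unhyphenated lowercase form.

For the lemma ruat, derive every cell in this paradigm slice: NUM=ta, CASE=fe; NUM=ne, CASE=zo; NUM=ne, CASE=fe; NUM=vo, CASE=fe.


cell NUM=ta, CASE=fe:
underlying: ruat-z-l
1. 0 -> i / C _ C: inserts after position(s) 4, 5: ruatizil
2. b -> p, g -> k, v -> f / _ #: no change
surface: ruatizil

cell NUM=ne, CASE=zo:
underlying: ruat-a-ig
1. 0 -> i / C _ C: no change
2. b -> p, g -> k, v -> f / _ #: fires at position(s) 7: ruataik
surface: ruataik

cell NUM=ne, CASE=fe:
underlying: ruat-z-ig
1. 0 -> i / C _ C: inserts after position(s) 4: ruatizig
2. b -> p, g -> k, v -> f / _ #: fires at position(s) 8: ruatizik
surface: ruatizik

cell NUM=vo, CASE=fe:
underlying: ruat-kut
1. 0 -> i / C _ C: inserts after position(s) 4: ruatikut
2. b -> p, g -> k, v -> f / _ #: no change
surface: ruatikut


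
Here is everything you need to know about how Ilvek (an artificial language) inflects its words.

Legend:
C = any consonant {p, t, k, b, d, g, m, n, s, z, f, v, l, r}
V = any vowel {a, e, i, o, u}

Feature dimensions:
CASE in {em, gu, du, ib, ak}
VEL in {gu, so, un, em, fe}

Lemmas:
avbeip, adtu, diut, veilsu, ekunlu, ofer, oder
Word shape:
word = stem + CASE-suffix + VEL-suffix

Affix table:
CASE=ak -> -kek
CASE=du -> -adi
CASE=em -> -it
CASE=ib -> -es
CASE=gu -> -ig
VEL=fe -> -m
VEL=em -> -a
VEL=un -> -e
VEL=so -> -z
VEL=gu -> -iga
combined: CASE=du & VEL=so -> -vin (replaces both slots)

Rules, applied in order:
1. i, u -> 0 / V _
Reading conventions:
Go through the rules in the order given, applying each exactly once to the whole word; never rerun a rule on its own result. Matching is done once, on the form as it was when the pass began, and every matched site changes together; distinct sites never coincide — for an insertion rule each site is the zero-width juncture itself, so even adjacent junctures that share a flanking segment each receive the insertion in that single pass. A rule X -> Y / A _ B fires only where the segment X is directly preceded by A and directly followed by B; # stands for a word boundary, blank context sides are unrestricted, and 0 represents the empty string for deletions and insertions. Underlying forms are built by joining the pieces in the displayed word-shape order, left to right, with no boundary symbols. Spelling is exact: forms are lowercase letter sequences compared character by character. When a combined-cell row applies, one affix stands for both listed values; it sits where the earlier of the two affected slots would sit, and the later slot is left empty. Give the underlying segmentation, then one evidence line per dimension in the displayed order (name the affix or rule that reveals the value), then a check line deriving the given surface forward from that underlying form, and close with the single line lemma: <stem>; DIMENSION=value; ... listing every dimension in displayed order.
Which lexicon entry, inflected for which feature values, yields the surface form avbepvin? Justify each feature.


underlying: avbeip-vin
CASE=du - signalled by the combined affix row
VEL=so - signalled by the combined affix row
check: avbeipvin -> avbepvin
lemma: avbeip; CASE=du; VEL=so


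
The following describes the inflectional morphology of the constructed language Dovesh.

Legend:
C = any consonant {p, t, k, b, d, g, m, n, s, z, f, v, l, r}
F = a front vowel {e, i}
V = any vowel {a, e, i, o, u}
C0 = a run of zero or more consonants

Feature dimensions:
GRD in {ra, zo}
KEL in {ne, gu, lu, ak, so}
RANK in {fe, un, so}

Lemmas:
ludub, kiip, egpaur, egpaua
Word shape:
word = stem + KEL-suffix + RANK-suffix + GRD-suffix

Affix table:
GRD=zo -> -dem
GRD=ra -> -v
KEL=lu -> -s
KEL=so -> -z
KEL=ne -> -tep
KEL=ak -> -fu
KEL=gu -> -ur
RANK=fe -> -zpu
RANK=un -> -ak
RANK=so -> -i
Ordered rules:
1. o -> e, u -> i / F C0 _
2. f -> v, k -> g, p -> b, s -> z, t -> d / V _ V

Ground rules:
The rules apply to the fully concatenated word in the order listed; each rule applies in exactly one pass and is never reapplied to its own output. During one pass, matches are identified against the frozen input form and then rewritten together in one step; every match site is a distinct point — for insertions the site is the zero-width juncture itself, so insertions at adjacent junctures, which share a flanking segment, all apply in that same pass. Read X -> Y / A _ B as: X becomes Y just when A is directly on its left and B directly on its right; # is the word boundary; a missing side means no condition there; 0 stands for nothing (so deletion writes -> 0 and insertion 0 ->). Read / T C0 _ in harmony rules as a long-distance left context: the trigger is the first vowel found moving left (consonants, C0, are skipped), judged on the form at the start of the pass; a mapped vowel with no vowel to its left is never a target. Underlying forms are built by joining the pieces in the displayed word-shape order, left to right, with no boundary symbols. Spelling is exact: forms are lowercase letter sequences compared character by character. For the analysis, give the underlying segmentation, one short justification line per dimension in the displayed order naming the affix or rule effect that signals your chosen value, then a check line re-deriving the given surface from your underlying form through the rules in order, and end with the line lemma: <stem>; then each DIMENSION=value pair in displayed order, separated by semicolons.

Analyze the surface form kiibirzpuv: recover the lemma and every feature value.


underlying: kiip-ur-zpu-v
GRD=ra - signalled by the affix -v
KEL=gu - signalled by the affix -ur
RANK=fe - signalled by the affix -zpu
check: kiipurzpuv -> kiipirzpuv -> kiibirzpuv
lemma: kiip; GRD=ra; KEL=gu; RANK=fe


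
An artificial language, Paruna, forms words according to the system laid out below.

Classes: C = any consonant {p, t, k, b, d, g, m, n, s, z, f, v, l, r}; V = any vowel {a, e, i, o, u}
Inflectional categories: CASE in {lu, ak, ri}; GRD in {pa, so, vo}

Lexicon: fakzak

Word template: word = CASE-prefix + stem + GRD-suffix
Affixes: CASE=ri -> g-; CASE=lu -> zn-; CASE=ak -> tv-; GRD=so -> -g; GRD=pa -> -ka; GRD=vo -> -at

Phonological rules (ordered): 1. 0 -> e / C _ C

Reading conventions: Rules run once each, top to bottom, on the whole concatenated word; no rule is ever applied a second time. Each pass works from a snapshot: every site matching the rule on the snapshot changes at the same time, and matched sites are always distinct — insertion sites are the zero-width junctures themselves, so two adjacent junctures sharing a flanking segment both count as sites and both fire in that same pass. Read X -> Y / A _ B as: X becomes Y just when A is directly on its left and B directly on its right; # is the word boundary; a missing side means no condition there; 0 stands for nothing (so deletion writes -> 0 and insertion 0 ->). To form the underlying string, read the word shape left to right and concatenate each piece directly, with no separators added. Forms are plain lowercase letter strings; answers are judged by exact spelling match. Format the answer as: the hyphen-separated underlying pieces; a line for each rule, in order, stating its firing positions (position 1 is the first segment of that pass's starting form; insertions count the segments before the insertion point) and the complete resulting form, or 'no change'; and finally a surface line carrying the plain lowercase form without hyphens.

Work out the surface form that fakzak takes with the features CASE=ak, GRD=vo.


underlying: tv-fakzak-at
1. 0 -> e / C _ C: inserts after position(s) 1, 2, 5: tevefakezakat
surface: tevefakezakat


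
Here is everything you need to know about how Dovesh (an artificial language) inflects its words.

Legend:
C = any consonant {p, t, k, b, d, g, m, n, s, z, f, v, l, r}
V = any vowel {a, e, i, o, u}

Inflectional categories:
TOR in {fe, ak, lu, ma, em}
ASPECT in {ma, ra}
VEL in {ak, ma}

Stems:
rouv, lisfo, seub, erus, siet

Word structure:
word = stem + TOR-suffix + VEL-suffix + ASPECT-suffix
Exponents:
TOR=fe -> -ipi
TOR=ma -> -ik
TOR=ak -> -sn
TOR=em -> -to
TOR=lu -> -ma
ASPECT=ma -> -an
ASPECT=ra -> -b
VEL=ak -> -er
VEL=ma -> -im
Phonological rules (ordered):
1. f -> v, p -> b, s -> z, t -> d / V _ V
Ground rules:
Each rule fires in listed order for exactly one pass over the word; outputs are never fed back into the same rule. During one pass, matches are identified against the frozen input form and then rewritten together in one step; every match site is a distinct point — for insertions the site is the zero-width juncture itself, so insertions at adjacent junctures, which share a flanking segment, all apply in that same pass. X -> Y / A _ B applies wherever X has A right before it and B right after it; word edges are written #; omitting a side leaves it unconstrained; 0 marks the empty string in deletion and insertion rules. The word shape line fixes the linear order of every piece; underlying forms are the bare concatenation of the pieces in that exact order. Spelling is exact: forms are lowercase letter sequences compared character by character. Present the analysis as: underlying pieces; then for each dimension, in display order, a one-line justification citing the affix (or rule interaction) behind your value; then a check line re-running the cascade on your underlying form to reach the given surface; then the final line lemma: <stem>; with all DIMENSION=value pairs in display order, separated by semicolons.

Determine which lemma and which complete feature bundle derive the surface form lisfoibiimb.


underlying: lisfo-ipi-im-b
TOR=fe - signalled by the affix -ipi
ASPECT=ra - signalled by the affix -b
VEL=ma - signalled by the affix -im
check: lisfoipiimb -> lisfoibiimb
lemma: lisfo; TOR=fe; ASPECT=ra; VEL=ma


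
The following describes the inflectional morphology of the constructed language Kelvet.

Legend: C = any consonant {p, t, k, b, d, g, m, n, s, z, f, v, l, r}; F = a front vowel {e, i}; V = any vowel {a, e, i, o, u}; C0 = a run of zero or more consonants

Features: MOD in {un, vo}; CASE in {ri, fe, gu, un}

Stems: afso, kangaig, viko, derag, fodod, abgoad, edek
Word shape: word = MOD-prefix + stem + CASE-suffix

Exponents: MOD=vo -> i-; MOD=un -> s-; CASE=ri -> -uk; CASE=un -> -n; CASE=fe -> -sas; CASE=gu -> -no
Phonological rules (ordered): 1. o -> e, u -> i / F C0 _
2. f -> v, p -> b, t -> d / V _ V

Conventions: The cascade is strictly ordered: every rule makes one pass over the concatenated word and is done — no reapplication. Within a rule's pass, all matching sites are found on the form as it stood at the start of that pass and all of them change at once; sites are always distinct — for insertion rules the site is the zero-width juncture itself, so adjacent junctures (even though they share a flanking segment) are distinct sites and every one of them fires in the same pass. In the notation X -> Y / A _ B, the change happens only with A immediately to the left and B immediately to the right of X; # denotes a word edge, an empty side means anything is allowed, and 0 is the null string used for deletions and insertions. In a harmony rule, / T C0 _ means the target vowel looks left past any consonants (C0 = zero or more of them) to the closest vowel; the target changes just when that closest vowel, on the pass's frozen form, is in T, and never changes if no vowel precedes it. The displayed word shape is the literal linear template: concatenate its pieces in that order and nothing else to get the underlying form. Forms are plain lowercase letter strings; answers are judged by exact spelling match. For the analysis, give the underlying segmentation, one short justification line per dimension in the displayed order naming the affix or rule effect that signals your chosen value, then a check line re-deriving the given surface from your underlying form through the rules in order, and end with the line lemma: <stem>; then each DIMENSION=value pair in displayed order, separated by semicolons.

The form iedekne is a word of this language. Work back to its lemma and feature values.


underlying: i-edek-no
MOD=vo - signalled by the affix i-
CASE=gu - signalled by the affix -no
check: iedekno -> iedekne -> iedekne
lemma: edek; MOD=vo; CASE=gu
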